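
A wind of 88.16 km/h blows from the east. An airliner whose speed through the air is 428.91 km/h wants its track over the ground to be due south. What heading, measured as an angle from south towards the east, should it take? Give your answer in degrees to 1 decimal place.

The wind pushes perpendicular to the desired track; the heading must have a component into the wind equal to 88.16 km/h: 428.91 sin θ = 88.16.
sin θ = 0.2055, so θ = 11.861°.

11.9°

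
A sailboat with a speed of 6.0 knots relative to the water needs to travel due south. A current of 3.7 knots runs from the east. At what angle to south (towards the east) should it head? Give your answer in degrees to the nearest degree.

The current pushes perpendicular to the desired track; the heading must have a component into the current equal to 3.7 knots: 6.0 sin θ = 3.7.
sin θ = 0.6167, so θ = 38.073°.

38°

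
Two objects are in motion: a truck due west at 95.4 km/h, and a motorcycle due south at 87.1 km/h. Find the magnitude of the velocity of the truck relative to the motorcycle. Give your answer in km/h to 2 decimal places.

Taking east as x and north as y: truck velocity = (-95.400, 0.000) km/h; motorcycle velocity = (0.000, -87.100) km/h.
Velocity of truck relative to motorcycle = (-95.400, 0.000) − (0.000, -87.100) = (-95.400, 87.100) km/h.
Magnitude = |(-95.400, 87.100)| = 129.180 km/h.

129.18 km/h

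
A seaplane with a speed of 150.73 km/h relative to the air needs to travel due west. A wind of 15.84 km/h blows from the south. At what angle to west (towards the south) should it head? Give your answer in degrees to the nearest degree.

The wind pushes perpendicular to the desired track; the heading must have a component into the wind equal to 15.84 km/h: 150.73 sin θ = 15.84.
sin θ = 0.1051, so θ = 6.032°.

6°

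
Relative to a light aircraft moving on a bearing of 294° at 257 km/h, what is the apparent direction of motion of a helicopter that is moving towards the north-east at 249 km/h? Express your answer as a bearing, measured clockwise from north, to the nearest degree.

080°

Taking east as x and north as y: helicopter velocity = (176.070, 176.070) km/h; light aircraft velocity = (-234.781, 104.531) km/h.
Velocity of helicopter relative to light aircraft = (176.070, 176.070) − (-234.781, 104.531) = (410.851, 71.538) km/h.
Bearing = atan2(410.85, 71.54) = 80.12° clockwise from north.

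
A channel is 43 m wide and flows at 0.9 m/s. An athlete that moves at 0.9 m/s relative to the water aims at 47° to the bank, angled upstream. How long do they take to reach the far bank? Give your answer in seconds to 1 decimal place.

The component of the athlete's velocity perpendicular to the bank is 0.9 × sin 47° = 0.658 m/s.
The flow acts along the bank and has no component across it.
Time = 43 / 0.658 = 65.328 s.

65.3 s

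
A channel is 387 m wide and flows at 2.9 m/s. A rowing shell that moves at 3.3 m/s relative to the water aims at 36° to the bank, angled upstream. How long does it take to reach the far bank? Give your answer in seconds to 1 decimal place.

The component of the rowing shell's velocity perpendicular to the bank is 3.3 × sin 36° = 1.940 m/s.
Only the cross-stream component determines the crossing time; the current contributes nothing perpendicular to the bank.
Time = 387 / 1.940 = 199.516 s.

199.5 s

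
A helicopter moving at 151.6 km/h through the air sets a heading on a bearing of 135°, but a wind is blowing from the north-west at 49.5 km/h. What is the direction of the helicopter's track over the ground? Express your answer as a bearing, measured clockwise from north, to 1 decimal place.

135.0°

Taking east as x and north as y: velocity relative to the air = (107.197, -107.197) km/h; the air relative to ground = (35.002, -35.002) km/h.
Velocity relative to ground = (107.197, -107.197) + (35.002, -35.002) = (142.199, -142.199) km/h.
Bearing = atan2(142.20, -142.20) = 135.00° clockwise from north.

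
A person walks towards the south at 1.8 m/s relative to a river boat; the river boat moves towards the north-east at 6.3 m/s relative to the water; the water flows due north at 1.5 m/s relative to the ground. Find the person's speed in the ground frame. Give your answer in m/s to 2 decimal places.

6.09 m/s

In east/north components (m/s): person relative to river boat = (0.000, -1.800); river boat relative to water = (4.455, 4.455); water relative to ground = (0.000, 1.500).
Sum = (4.455, 4.155) m/s.
Speed = |(4.455, 4.155)| = 6.092 m/s.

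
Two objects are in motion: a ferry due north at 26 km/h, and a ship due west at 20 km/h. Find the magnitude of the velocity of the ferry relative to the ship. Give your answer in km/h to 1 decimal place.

Taking east as x and north as y: ferry velocity = (0.000, 26.000) km/h; ship velocity = (-20.000, 0.000) km/h.
Velocity of ferry relative to ship = (0.000, 26.000) − (-20.000, 0.000) = (20.000, 26.000) km/h.
Magnitude = |(20.000, 26.000)| = 32.802 km/h.

32.8 km/h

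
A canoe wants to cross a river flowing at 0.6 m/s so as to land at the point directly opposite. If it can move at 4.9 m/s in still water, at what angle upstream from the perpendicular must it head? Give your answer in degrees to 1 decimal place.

7.0°

To cancel the current, the upstream component of the canoe's velocity must equal the flow: 4.9 sin θ = 0.6.
sin θ = 0.6 / 4.9 = 0.1224.
θ = arcsin(0.1224) = 7.033°.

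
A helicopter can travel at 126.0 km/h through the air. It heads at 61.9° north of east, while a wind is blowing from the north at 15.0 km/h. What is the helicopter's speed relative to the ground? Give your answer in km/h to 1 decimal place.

113.0 km/h

Taking east as x and north as y: velocity relative to the air = (59.347, 111.148) km/h; the air relative to ground = (0.000, -15.000) km/h.
Velocity relative to ground = (59.347, 111.148) + (0.000, -15.000) = (59.347, 96.148) km/h.
Speed = |(59.347, 96.148)| = 112.989 km/h.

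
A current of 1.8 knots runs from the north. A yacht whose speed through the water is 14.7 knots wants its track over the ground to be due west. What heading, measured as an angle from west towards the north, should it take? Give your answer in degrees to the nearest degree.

The current pushes perpendicular to the desired track; the heading must have a component into the current equal to 1.8 knots: 14.7 sin θ = 1.8.
sin θ = 0.1224, so θ = 7.033°.

7°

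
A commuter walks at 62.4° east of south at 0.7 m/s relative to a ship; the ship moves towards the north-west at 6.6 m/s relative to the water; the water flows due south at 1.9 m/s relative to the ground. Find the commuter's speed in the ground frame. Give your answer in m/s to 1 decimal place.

4.7 m/s

In east/north components (m/s): commuter relative to ship = (0.620, -0.324); ship relative to water = (-4.667, 4.667); water relative to ground = (0.000, -1.900).
Sum = (-4.047, 2.443) m/s.
Speed = |(-4.047, 2.443)| = 4.727 m/s.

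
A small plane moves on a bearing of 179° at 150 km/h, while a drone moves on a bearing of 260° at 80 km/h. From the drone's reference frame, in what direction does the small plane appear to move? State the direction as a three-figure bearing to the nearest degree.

149°

Taking east as x and north as y: small plane velocity = (2.618, -149.977) km/h; drone velocity = (-78.785, -13.892) km/h.
Velocity of small plane relative to drone = (2.618, -149.977) − (-78.785, -13.892) = (81.402, -136.085) km/h.
Bearing = atan2(81.40, -136.09) = 149.11° clockwise from north.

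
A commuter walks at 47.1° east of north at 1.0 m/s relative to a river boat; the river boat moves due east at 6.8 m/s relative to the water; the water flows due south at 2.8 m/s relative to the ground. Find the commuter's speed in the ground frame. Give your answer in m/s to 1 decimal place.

In east/north components (m/s): commuter relative to river boat = (0.733, 0.681); river boat relative to water = (6.800, 0.000); water relative to ground = (0.000, -2.800).
Sum = (7.533, -2.119) m/s.
Speed = |(7.533, -2.119)| = 7.825 m/s.

7.8 m/s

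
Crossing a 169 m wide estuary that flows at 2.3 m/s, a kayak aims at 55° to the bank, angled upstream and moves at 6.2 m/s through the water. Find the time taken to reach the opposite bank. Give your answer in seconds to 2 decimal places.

33.28 s

The component of the kayak's velocity perpendicular to the bank is 6.2 × sin 55° = 5.079 m/s.
Only the cross-stream component determines the crossing time; the current contributes nothing perpendicular to the bank.
Time = 169 / 5.079 = 33.276 s.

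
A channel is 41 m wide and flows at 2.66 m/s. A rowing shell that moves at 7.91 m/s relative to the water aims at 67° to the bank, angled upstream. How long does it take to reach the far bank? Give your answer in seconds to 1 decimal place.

The component of the rowing shell's velocity perpendicular to the bank is 7.91 × sin 67° = 7.281 m/s.
Only the cross-stream component determines the crossing time; the current contributes nothing perpendicular to the bank.
Time = 41 / 7.281 = 5.631 s.

5.6 s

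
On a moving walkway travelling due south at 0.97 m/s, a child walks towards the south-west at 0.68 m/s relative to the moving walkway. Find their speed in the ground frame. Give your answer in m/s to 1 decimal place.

1.5 m/s

Taking east as x and north as y: moving walkway velocity = (0.000, -0.970) m/s; child velocity relative to moving walkway = (-0.481, -0.481) m/s.
Velocity relative to ground = (0.000, -0.970) + (-0.481, -0.481) = (-0.481, -1.451) m/s.
Speed = |(-0.481, -1.451)| = 1.528 m/s.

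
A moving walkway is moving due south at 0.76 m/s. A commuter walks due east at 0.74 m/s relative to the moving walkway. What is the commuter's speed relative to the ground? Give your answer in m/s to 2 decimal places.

1.06 m/s

Taking east as x and north as y: moving walkway velocity = (0.000, -0.760) m/s; commuter velocity relative to moving walkway = (0.740, 0.000) m/s.
Velocity relative to ground = (0.000, -0.760) + (0.740, 0.000) = (0.740, -0.760) m/s.
Speed = |(0.740, -0.760)| = 1.061 m/s.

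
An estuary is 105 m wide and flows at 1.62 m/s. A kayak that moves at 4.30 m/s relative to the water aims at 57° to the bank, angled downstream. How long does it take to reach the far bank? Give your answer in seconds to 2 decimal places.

29.12 s

The component of the kayak's velocity perpendicular to the bank is 4.30 × sin 57° = 3.606 m/s.
The current is parallel to the bank, so it does not affect the crossing time.
Time = 105 / 3.606 = 29.116 s.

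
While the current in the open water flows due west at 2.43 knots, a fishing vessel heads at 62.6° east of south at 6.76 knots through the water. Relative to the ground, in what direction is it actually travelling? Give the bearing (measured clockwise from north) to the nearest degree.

131°

Taking east as x and north as y: velocity relative to the water = (6.002, -3.111) knots; the water relative to ground = (-2.430, 0.000) knots.
Velocity relative to ground = (6.002, -3.111) + (-2.430, 0.000) = (3.572, -3.111) knots.
Bearing = atan2(3.57, -3.11) = 131.06° clockwise from north.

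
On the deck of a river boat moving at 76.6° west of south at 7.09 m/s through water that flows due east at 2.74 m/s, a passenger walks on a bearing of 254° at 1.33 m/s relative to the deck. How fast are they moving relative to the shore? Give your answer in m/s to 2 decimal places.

In east/north components (m/s): passenger relative to river boat = (-1.278, -0.367); river boat relative to water = (-6.897, -1.643); water relative to ground = (2.740, 0.000).
Sum = (-5.435, -2.010) m/s.
Speed = |(-5.435, -2.010)| = 5.795 m/s.

5.80 m/s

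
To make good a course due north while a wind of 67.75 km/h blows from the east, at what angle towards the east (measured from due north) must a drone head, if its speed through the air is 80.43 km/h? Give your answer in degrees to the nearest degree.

The wind pushes perpendicular to the desired track; the heading must have a component into the wind equal to 67.75 km/h: 80.43 sin θ = 67.75.
sin θ = 0.8423, so θ = 57.389°.

57°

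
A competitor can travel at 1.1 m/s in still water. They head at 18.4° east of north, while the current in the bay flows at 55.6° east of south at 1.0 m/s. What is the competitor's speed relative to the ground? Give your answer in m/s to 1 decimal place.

Taking east as x and north as y: velocity relative to the water = (0.347, 1.044) m/s; the water relative to ground = (0.825, -0.565) m/s.
Velocity relative to ground = (0.347, 1.044) + (0.825, -0.565) = (1.172, 0.479) m/s.
Speed = |(1.172, 0.479)| = 1.266 m/s.

1.3 m/s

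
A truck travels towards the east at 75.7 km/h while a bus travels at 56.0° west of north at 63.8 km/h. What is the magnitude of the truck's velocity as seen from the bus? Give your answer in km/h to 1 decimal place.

Taking east as x and north as y: truck velocity = (75.700, 0.000) km/h; bus velocity = (-52.893, 35.677) km/h.
Velocity of truck relative to bus = (75.700, 0.000) − (-52.893, 35.677) = (128.593, -35.677) km/h.
Magnitude = |(128.593, -35.677)| = 133.450 km/h.

133.4 km/h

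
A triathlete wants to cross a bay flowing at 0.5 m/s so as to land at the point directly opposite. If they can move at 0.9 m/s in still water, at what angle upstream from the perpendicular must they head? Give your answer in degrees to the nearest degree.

To cancel the current, the upstream component of the triathlete's velocity must equal the flow: 0.9 sin θ = 0.5.
sin θ = 0.5 / 0.9 = 0.5556.
θ = arcsin(0.5556) = 33.749°.

34°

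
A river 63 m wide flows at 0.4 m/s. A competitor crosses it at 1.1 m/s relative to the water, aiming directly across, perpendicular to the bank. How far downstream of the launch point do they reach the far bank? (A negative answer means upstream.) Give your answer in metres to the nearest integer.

23 m

Perpendicular speed = 1.100 m/s; crossing time = 63 / 1.100 = 57.273 s.
Net downstream speed = 0.400 m/s.
Drift = 0.400 × 57.273 = 22.909 m (downstream).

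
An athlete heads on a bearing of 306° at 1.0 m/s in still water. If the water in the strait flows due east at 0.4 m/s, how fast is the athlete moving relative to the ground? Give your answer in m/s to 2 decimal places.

Taking east as x and north as y: velocity relative to the water = (-0.809, 0.588) m/s; the water relative to ground = (0.400, 0.000) m/s.
Velocity relative to ground = (-0.809, 0.588) + (0.400, 0.000) = (-0.409, 0.588) m/s.
Speed = |(-0.409, 0.588)| = 0.716 m/s.

0.72 m/s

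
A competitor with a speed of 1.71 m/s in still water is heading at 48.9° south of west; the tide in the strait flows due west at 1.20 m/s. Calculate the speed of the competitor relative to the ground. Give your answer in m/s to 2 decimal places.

2.66 m/s

Taking east as x and north as y: velocity relative to the water = (-1.124, -1.289) m/s; the water relative to ground = (-1.200, 0.000) m/s.
Velocity relative to ground = (-1.124, -1.289) + (-1.200, 0.000) = (-2.324, -1.289) m/s.
Speed = |(-2.324, -1.289)| = 2.657 m/s.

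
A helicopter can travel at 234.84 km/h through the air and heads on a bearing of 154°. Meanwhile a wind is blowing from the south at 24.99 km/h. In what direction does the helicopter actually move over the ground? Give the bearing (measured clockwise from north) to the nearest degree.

151°

Taking east as x and north as y: velocity relative to the air = (102.947, -211.073) km/h; the air relative to ground = (0.000, 24.990) km/h.
Velocity relative to ground = (102.947, -211.073) + (0.000, 24.990) = (102.947, -186.083) km/h.
Bearing = atan2(102.95, -186.08) = 151.05° clockwise from north.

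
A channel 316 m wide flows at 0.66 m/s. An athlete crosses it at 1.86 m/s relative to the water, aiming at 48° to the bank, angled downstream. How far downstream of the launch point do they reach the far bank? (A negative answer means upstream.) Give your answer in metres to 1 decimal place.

435.4 m

Perpendicular speed = 1.382 m/s; crossing time = 316 / 1.382 = 228.613 s.
Net downstream speed = 1.905 m/s.
Drift = 1.905 × 228.613 = 435.412 m (downstream).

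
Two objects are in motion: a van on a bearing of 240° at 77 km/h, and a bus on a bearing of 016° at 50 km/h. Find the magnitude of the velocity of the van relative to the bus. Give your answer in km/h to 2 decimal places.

118.19 km/h

Taking east as x and north as y: van velocity = (-66.684, -38.500) km/h; bus velocity = (13.782, 48.063) km/h.
Velocity of van relative to bus = (-66.684, -38.500) − (13.782, 48.063) = (-80.466, -86.563) km/h.
Magnitude = |(-80.466, -86.563)| = 118.186 km/h.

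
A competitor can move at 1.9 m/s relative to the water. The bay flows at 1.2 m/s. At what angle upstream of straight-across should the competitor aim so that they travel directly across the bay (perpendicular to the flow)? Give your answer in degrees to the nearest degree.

39°

To cancel the current, the upstream component of the competitor's velocity must equal the flow: 1.9 sin θ = 1.2.
sin θ = 1.2 / 1.9 = 0.6316.
θ = arcsin(0.6316) = 39.167°.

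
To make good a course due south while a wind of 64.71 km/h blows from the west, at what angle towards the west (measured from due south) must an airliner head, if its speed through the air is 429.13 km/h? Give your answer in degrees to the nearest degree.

The wind pushes perpendicular to the desired track; the heading must have a component into the wind equal to 64.71 km/h: 429.13 sin θ = 64.71.
sin θ = 0.1508, so θ = 8.673°.

9°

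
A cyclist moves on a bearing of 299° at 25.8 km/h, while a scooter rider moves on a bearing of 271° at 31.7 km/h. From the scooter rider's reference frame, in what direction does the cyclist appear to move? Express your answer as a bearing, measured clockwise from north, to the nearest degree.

Taking east as x and north as y: cyclist velocity = (-22.565, 12.508) km/h; scooter rider velocity = (-31.695, 0.553) km/h.
Velocity of cyclist relative to scooter rider = (-22.565, 12.508) − (-31.695, 0.553) = (9.130, 11.955) km/h.
Bearing = atan2(9.13, 11.95) = 37.37° clockwise from north.

037°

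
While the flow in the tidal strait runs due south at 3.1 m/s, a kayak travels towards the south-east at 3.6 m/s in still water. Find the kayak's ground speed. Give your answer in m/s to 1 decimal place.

Taking east as x and north as y: velocity relative to the water = (2.546, -2.546) m/s; the water relative to ground = (0.000, -3.100) m/s.
Velocity relative to ground = (2.546, -2.546) + (0.000, -3.100) = (2.546, -5.646) m/s.
Speed = |(2.546, -5.646)| = 6.193 m/s.

6.2 m/s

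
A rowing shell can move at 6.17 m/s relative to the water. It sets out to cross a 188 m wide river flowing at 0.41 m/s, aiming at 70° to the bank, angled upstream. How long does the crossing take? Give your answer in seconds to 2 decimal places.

32.43 s

The component of the rowing shell's velocity perpendicular to the bank is 6.17 × sin 70° = 5.798 m/s.
The current is parallel to the bank, so it does not affect the crossing time.
Time = 188 / 5.798 = 32.426 s.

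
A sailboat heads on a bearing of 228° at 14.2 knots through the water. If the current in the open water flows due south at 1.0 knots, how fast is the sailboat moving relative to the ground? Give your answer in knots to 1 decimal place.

14.9 knots

Taking east as x and north as y: velocity relative to the water = (-10.553, -9.502) knots; the water relative to ground = (0.000, -1.000) knots.
Velocity relative to ground = (-10.553, -9.502) + (0.000, -1.000) = (-10.553, -10.502) knots.
Speed = |(-10.553, -10.502)| = 14.888 knots.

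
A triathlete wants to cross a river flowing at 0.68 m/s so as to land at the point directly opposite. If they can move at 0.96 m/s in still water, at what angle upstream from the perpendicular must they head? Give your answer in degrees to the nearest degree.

To cancel the current, the upstream component of the triathlete's velocity must equal the flow: 0.96 sin θ = 0.68.
sin θ = 0.68 / 0.96 = 0.7083.
θ = arcsin(0.7083) = 45.099°.

45°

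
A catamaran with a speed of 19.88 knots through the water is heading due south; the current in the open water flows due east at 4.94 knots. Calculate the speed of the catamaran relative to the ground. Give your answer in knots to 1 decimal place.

Taking east as x and north as y: velocity relative to the water = (0.000, -19.880) knots; the water relative to ground = (4.940, 0.000) knots.
Velocity relative to ground = (0.000, -19.880) + (4.940, 0.000) = (4.940, -19.880) knots.
Speed = |(4.940, -19.880)| = 20.485 knots.

20.5 knots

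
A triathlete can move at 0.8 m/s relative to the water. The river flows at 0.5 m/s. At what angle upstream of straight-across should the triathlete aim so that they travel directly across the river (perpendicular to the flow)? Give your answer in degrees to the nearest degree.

To cancel the current, the upstream component of the triathlete's velocity must equal the flow: 0.8 sin θ = 0.5.
sin θ = 0.5 / 0.8 = 0.6250.
θ = arcsin(0.6250) = 38.682°.

39°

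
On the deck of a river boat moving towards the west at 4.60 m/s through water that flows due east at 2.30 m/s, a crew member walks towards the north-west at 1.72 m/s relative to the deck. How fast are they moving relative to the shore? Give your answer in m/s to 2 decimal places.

In east/north components (m/s): crew member relative to river boat = (-1.216, 1.216); river boat relative to water = (-4.600, 0.000); water relative to ground = (2.300, 0.000).
Sum = (-3.516, 1.216) m/s.
Speed = |(-3.516, 1.216)| = 3.721 m/s.

3.72 m/s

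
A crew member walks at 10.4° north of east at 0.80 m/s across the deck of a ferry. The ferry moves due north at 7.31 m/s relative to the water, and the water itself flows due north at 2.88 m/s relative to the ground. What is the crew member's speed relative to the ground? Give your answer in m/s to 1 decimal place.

In east/north components (m/s): crew member relative to ferry = (0.787, 0.144); ferry relative to water = (0.000, 7.310); water relative to ground = (0.000, 2.880).
Sum = (0.787, 10.334) m/s.
Speed = |(0.787, 10.334)| = 10.364 m/s.

10.4 m/s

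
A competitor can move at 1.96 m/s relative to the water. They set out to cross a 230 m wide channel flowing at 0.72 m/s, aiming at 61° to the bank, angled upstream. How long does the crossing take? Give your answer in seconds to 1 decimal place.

The component of the competitor's velocity perpendicular to the bank is 1.96 × sin 61° = 1.714 m/s.
The current is parallel to the bank, so it does not affect the crossing time.
Time = 230 / 1.714 = 134.169 s.

134.2 s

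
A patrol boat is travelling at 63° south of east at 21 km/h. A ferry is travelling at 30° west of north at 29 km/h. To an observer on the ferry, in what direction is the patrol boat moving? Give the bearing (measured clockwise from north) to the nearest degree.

Taking east as x and north as y: patrol boat velocity = (9.534, -18.711) km/h; ferry velocity = (-14.500, 25.115) km/h.
Velocity of patrol boat relative to ferry = (9.534, -18.711) − (-14.500, 25.115) = (24.034, -43.826) km/h.
Bearing = atan2(24.03, -43.83) = 151.26° clockwise from north.

151°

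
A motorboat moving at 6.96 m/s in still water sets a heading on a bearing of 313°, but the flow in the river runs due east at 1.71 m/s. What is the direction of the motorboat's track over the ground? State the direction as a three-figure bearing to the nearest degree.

Taking east as x and north as y: velocity relative to the water = (-5.090, 4.747) m/s; the water relative to ground = (1.710, 0.000) m/s.
Velocity relative to ground = (-5.090, 4.747) + (1.710, 0.000) = (-3.380, 4.747) m/s.
Bearing = atan2(-3.38, 4.75) = 324.54° clockwise from north.

325°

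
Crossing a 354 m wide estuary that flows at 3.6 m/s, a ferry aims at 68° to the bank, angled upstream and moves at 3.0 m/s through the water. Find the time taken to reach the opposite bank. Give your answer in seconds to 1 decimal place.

127.3 s

The component of the ferry's velocity perpendicular to the bank is 3.0 × sin 68° = 2.782 m/s.
The flow acts along the bank and has no component across it.
Time = 354 / 2.782 = 127.267 s.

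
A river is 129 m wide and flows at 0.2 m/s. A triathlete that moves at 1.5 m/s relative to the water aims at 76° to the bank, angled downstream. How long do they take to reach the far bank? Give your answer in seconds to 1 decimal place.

88.6 s

The component of the triathlete's velocity perpendicular to the bank is 1.5 × sin 76° = 1.455 m/s.
Only the cross-stream component determines the crossing time; the current contributes nothing perpendicular to the bank.
Time = 129 / 1.455 = 88.633 s.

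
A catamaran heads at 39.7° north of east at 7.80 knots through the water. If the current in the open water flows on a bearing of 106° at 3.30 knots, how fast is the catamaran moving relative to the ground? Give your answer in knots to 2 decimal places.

10.04 knots

Taking east as x and north as y: velocity relative to the water = (6.001, 4.982) knots; the water relative to ground = (3.172, -0.910) knots.
Velocity relative to ground = (6.001, 4.982) + (3.172, -0.910) = (9.173, 4.073) knots.
Speed = |(9.173, 4.073)| = 10.037 knots.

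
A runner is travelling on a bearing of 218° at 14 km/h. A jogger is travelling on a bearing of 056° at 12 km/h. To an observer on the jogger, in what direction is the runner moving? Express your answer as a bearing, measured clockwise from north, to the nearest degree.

226°

Taking east as x and north as y: runner velocity = (-8.619, -11.032) km/h; jogger velocity = (9.948, 6.710) km/h.
Velocity of runner relative to jogger = (-8.619, -11.032) − (9.948, 6.710) = (-18.568, -17.742) km/h.
Bearing = atan2(-18.57, -17.74) = 226.30° clockwise from north.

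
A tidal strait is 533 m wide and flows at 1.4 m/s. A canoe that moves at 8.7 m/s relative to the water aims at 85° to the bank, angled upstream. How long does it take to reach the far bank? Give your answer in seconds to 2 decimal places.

The component of the canoe's velocity perpendicular to the bank is 8.7 × sin 85° = 8.667 m/s.
The flow acts along the bank and has no component across it.
Time = 533 / 8.667 = 61.498 s.

61.50 s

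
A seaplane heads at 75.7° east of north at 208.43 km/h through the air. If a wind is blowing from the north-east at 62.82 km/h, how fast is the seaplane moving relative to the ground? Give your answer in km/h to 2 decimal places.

Taking east as x and north as y: velocity relative to the air = (201.972, 51.482) km/h; the air relative to ground = (-44.420, -44.420) km/h.
Velocity relative to ground = (201.972, 51.482) + (-44.420, -44.420) = (157.552, 7.062) km/h.
Speed = |(157.552, 7.062)| = 157.710 km/h.

157.71 km/h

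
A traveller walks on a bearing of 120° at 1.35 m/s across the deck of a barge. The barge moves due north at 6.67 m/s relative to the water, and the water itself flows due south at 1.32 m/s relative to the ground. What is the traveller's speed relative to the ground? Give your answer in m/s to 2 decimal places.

4.82 m/s

In east/north components (m/s): traveller relative to barge = (1.169, -0.675); barge relative to water = (0.000, 6.670); water relative to ground = (0.000, -1.320).
Sum = (1.169, 4.675) m/s.
Speed = |(1.169, 4.675)| = 4.819 m/s.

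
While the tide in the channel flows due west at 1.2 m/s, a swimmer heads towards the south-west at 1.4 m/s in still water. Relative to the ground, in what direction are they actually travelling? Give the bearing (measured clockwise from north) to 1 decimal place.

Taking east as x and north as y: velocity relative to the water = (-0.990, -0.990) m/s; the water relative to ground = (-1.200, 0.000) m/s.
Velocity relative to ground = (-0.990, -0.990) + (-1.200, 0.000) = (-2.190, -0.990) m/s.
Bearing = atan2(-2.19, -0.99) = 245.68° clockwise from north.

245.7°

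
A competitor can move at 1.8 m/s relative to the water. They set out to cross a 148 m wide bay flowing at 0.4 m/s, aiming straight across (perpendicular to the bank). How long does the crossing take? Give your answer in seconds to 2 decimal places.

82.22 s

The component of the competitor's velocity perpendicular to the bank is 1.8 m/s.
The flow acts along the bank and has no component across it.
Time = 148 / 1.800 = 82.222 s.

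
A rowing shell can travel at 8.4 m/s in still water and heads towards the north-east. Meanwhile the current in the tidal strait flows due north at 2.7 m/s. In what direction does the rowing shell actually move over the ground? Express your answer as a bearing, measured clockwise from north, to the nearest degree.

Taking east as x and north as y: velocity relative to the water = (5.940, 5.940) m/s; the water relative to ground = (0.000, 2.700) m/s.
Velocity relative to ground = (5.940, 5.940) + (0.000, 2.700) = (5.940, 8.640) m/s.
Bearing = atan2(5.94, 8.64) = 34.51° clockwise from north.

035°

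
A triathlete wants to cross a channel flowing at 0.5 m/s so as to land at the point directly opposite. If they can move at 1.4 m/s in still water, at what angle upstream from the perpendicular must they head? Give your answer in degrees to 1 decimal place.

20.9°

To cancel the current, the upstream component of the triathlete's velocity must equal the flow: 1.4 sin θ = 0.5.
sin θ = 0.5 / 1.4 = 0.3571.
θ = arcsin(0.3571) = 20.925°.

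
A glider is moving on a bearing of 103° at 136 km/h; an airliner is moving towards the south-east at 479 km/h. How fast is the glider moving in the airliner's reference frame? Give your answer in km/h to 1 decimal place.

Taking east as x and north as y: glider velocity = (132.514, -30.593) km/h; airliner velocity = (338.704, -338.704) km/h.
Velocity of glider relative to airliner = (132.514, -30.593) − (338.704, -338.704) = (-206.190, 308.111) km/h.
Magnitude = |(-206.190, 308.111)| = 370.738 km/h.

370.7 km/h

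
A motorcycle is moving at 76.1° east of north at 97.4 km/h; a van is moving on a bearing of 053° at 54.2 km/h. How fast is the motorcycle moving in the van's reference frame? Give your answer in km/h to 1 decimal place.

Taking east as x and north as y: motorcycle velocity = (94.548, 23.398) km/h; van velocity = (43.286, 32.618) km/h.
Velocity of motorcycle relative to van = (94.548, 23.398) − (43.286, 32.618) = (51.262, -9.220) km/h.
Magnitude = |(51.262, -9.220)| = 52.084 km/h.

52.1 km/h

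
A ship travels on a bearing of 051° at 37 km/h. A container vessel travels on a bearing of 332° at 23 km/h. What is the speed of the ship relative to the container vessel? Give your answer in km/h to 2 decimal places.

Taking east as x and north as y: ship velocity = (28.754, 23.285) km/h; container vessel velocity = (-10.798, 20.308) km/h.
Velocity of ship relative to container vessel = (28.754, 23.285) − (-10.798, 20.308) = (39.552, 2.977) km/h.
Magnitude = |(39.552, 2.977)| = 39.664 km/h.

39.66 km/h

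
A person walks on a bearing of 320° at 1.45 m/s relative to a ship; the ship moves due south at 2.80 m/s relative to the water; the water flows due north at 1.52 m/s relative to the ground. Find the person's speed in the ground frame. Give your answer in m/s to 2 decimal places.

In east/north components (m/s): person relative to ship = (-0.932, 1.111); ship relative to water = (0.000, -2.800); water relative to ground = (0.000, 1.520).
Sum = (-0.932, -0.169) m/s.
Speed = |(-0.932, -0.169)| = 0.947 m/s.

0.95 m/s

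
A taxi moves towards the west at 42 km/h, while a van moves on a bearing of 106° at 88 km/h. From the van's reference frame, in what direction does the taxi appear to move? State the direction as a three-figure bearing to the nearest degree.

Taking east as x and north as y: taxi velocity = (-42.000, 0.000) km/h; van velocity = (84.591, -24.256) km/h.
Velocity of taxi relative to van = (-42.000, 0.000) − (84.591, -24.256) = (-126.591, 24.256) km/h.
Bearing = atan2(-126.59, 24.26) = 280.85° clockwise from north.

281°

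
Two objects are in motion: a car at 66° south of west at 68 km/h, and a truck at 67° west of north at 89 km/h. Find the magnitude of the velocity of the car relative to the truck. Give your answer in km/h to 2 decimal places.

Taking east as x and north as y: car velocity = (-27.658, -62.121) km/h; truck velocity = (-81.925, 34.775) km/h.
Velocity of car relative to truck = (-27.658, -62.121) − (-81.925, 34.775) = (54.267, -96.896) km/h.
Magnitude = |(54.267, -96.896)| = 111.057 km/h.

111.06 km/h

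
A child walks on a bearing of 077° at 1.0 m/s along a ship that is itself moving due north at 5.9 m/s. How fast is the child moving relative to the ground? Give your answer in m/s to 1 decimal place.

6.2 m/s

Taking east as x and north as y: ship velocity = (0.000, 5.900) m/s; child velocity relative to ship = (0.974, 0.225) m/s.
Velocity relative to ground = (0.000, 5.900) + (0.974, 0.225) = (0.974, 6.125) m/s.
Speed = |(0.974, 6.125)| = 6.202 m/s.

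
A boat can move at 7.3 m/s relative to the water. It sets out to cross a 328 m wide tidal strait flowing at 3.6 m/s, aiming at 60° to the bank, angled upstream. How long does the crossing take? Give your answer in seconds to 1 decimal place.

The component of the boat's velocity perpendicular to the bank is 7.3 × sin 60° = 6.322 m/s.
The flow acts along the bank and has no component across it.
Time = 328 / 6.322 = 51.882 s.

51.9 s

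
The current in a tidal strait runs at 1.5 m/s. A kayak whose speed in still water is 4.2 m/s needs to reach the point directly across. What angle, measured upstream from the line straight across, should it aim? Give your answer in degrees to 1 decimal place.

To cancel the current, the upstream component of the kayak's velocity must equal the flow: 4.2 sin θ = 1.5.
sin θ = 1.5 / 4.2 = 0.3571.
θ = arcsin(0.3571) = 20.925°.

20.9°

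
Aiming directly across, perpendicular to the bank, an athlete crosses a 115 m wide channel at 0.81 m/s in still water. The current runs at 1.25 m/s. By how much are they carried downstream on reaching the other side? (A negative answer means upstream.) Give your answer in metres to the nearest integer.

177 m

Perpendicular speed = 0.810 m/s; crossing time = 115 / 0.810 = 141.975 s.
Net downstream speed = 1.250 m/s.
Drift = 1.250 × 141.975 = 177.469 m (downstream).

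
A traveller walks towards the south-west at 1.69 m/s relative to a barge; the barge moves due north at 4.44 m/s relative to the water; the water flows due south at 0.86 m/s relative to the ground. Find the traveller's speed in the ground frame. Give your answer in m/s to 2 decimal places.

2.67 m/s

In east/north components (m/s): traveller relative to barge = (-1.195, -1.195); barge relative to water = (0.000, 4.440); water relative to ground = (0.000, -0.860).
Sum = (-1.195, 2.385) m/s.
Speed = |(-1.195, 2.385)| = 2.668 m/s.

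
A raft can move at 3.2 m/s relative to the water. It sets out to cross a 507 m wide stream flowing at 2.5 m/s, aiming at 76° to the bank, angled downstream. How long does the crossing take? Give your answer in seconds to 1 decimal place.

The component of the raft's velocity perpendicular to the bank is 3.2 × sin 76° = 3.105 m/s.
The current is parallel to the bank, so it does not affect the crossing time.
Time = 507 / 3.105 = 163.288 s.

163.3 s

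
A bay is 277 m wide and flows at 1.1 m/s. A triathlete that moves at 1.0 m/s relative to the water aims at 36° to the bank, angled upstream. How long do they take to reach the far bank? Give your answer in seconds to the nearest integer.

The component of the triathlete's velocity perpendicular to the bank is 1.0 × sin 36° = 0.588 m/s.
Only the cross-stream component determines the crossing time; the current contributes nothing perpendicular to the bank.
Time = 277 / 0.588 = 471.261 s.

471 s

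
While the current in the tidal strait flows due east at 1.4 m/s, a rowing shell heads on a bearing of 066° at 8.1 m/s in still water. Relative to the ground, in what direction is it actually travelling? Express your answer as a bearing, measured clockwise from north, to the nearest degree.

Taking east as x and north as y: velocity relative to the water = (7.400, 3.295) m/s; the water relative to ground = (1.400, 0.000) m/s.
Velocity relative to ground = (7.400, 3.295) + (1.400, 0.000) = (8.800, 3.295) m/s.
Bearing = atan2(8.80, 3.29) = 69.47° clockwise from north.

069°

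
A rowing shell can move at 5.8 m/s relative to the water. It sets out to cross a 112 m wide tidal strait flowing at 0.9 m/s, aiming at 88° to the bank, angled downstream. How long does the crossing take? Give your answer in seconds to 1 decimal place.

19.3 s

The component of the rowing shell's velocity perpendicular to the bank is 5.8 × sin 88° = 5.796 m/s.
The flow acts along the bank and has no component across it.
Time = 112 / 5.796 = 19.322 s.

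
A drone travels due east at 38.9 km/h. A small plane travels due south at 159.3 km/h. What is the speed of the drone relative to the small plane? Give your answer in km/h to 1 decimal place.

164.0 km/h

Taking east as x and north as y: drone velocity = (38.900, 0.000) km/h; small plane velocity = (0.000, -159.300) km/h.
Velocity of drone relative to small plane = (38.900, 0.000) − (0.000, -159.300) = (38.900, 159.300) km/h.
Magnitude = |(38.900, 159.300)| = 163.981 km/h.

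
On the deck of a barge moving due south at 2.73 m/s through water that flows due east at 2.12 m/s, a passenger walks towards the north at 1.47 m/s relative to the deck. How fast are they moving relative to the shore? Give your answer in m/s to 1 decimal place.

2.5 m/s

In east/north components (m/s): passenger relative to barge = (0.000, 1.470); barge relative to water = (0.000, -2.730); water relative to ground = (2.120, 0.000).
Sum = (2.120, -1.260) m/s.
Speed = |(2.120, -1.260)| = 2.466 m/s.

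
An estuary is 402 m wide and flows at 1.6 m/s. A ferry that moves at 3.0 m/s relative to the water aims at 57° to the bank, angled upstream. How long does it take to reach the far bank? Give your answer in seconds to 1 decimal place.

159.8 s

The component of the ferry's velocity perpendicular to the bank is 3.0 × sin 57° = 2.516 m/s.
The flow acts along the bank and has no component across it.
Time = 402 / 2.516 = 159.777 s.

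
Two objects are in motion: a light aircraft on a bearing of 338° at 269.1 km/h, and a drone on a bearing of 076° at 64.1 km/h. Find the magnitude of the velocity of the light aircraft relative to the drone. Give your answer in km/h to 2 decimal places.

285.18 km/h

Taking east as x and north as y: light aircraft velocity = (-100.807, 249.505) km/h; drone velocity = (62.196, 15.507) km/h.
Velocity of light aircraft relative to drone = (-100.807, 249.505) − (62.196, 15.507) = (-163.003, 233.998) km/h.
Magnitude = |(-163.003, 233.998)| = 285.175 km/h.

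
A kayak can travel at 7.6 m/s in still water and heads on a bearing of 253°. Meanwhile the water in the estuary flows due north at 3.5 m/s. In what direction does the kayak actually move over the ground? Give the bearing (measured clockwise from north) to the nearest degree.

Taking east as x and north as y: velocity relative to the water = (-7.268, -2.222) m/s; the water relative to ground = (0.000, 3.500) m/s.
Velocity relative to ground = (-7.268, -2.222) + (0.000, 3.500) = (-7.268, 1.278) m/s.
Bearing = atan2(-7.27, 1.28) = 279.97° clockwise from north.

280°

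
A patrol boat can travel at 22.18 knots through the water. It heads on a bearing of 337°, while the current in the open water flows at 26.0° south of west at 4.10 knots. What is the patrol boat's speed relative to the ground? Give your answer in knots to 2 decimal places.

Taking east as x and north as y: velocity relative to the water = (-8.666, 20.417) knots; the water relative to ground = (-3.685, -1.797) knots.
Velocity relative to ground = (-8.666, 20.417) + (-3.685, -1.797) = (-12.351, 18.619) knots.
Speed = |(-12.351, 18.619)| = 22.344 knots.

22.34 knots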